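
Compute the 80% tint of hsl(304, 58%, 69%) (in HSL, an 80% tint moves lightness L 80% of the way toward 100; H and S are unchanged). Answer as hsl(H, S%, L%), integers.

hsl(304, 58%, 94%)

L moves 80% from 69 toward 100: 69 + 24.8 = 93.8 → 94.
H and S are unchanged.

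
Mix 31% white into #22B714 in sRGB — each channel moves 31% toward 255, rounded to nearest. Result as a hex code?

#67CD5D

#22B714 is rgb(34, 183, 20).
A 31% tint moves each channel 31% toward 255:
  R: 34 + 68.51 = 102.51 → 103
  G: 183 + 0.31×(255−183) = 183 + 22.32 = 205.32 → 205
  B: 20 + 0.31×(255−20) = 20 + 72.85 = 92.85 → 93
rgb(103, 205, 93) = #67CD5D.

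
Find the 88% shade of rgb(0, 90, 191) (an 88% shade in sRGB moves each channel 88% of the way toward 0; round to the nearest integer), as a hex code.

Per channel, c → c + 0.88(0 − c):
  R: 0 + 0 = 0 → 0
  G: 90 + 0.88×(0−90) = 90 − 79.2 = 10.8 → 11
  B: 191 − 168.08 = 22.92 → 23
rgb(0, 11, 23) = #000B17.

#000B17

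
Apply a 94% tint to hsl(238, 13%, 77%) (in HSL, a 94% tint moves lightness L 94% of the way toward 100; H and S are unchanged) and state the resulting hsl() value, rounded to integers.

hsl(238, 13%, 99%)

L moves 94% from 77 toward 100: 77 + 21.62 = 98.62 → 99.
H and S are unchanged.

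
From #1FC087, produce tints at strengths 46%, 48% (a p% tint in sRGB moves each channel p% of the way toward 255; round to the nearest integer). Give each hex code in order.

#1FC087 is rgb(31, 192, 135).
46%: (31 + 103.04 = 134.04→134, 192 + 28.98 = 220.98→221, 135 + 55.2 = 190.2→190) → #86DDBE
48%: (31 + 107.52 = 138.52→139, 192 + 30.24 = 222.24→222, 135 + 57.6 = 192.6→193) → #8BDEC1

#86DDBE, #8BDEC1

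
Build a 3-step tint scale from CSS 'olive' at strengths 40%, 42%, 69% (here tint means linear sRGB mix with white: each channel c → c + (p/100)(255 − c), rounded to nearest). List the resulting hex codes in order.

CSS olive is rgb(128, 128, 0).
40%: (128 + 50.8 = 178.8→179, 128 + 50.8 = 178.8→179, 0 + 102 = 102→102) → #b3b366
42%: (128 + 53.34 = 181.34→181, 128 + 53.34 = 181.34→181, 0 + 107.1 = 107.1→107) → #b5b56b
69%: (128 + 87.63 = 215.63→216, 128 + 87.63 = 215.63→216, 0 + 175.95 = 175.95→176) → #d8d8b0

#b3b366, #b5b56b, #d8d8b0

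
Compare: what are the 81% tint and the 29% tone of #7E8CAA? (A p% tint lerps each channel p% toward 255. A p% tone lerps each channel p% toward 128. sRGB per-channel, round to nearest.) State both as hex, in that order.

#E6E9EF, #7F899E

#7E8CAA is rgb(126, 140, 170).
81% tint:
  R: 126 + 0.81×(255−126) = 126 + 104.49 = 230.49 → 230
  G: 140 + 0.81×(255−140) = 140 + 93.15 = 233.15 → 233
  B: 170 + 68.85 = 238.85 → 239
  → #E6E9EF
29% tone:
  R: 126 + 0.58 = 126.58 → 127
  G: 140 − 3.48 = 136.52 → 137
  B: 170 − 12.18 = 157.82 → 158
  → #7F899E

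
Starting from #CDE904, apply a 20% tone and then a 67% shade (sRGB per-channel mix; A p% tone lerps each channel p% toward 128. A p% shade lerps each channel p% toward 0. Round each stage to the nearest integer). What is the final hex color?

#CDE904 is rgb(205, 233, 4).
Lerp each channel 20% toward 128:
  R: 205 − 15.4 = 189.6 → 190
  G: 233 − 21 = 212 → 212
  B: 4 + 0.2×(128−4) = 4 + 24.8 = 28.8 → 29
After the tone: rgb(190, 212, 29) = #BED41D.
A 67% shade moves each channel 67% toward 0:
  R: 190 + 0.67×(0−190) = 190 − 127.3 = 62.7 → 63
  G: 212 − 142.04 = 69.96 → 70
  B: 29 + 0.67×(0−29) = 29 − 19.43 = 9.57 → 10
rgb(63, 70, 10) = #3F460A.

#3F460A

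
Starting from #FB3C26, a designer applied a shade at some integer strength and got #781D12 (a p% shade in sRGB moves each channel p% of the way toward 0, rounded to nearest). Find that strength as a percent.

#FB3C26 is rgb(251, 60, 38); #781D12 is rgb(120, 29, 18).
On the R channel (widest range): 120 ≈ 251 + (p/100)(0 − 251), so p ≈ 100×(120 − 251)/(0 − 251) = -13100/-251 = 52.19.
p = 52 reproduces all three channels after rounding.

52%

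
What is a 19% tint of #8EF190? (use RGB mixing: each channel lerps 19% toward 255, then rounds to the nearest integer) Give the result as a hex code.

#A3F4A5

#8EF190 is rgb(142, 241, 144).
Lerp each channel 19% toward 255:
  R: 142 + 0.19×(255−142) = 142 + 21.47 = 163.47 → 163
  G: 241 + 0.19×(255−241) = 241 + 2.66 = 243.66 → 244
  B: 144 + 0.19×(255−144) = 144 + 21.09 = 165.09 → 165
rgb(163, 244, 165) = #A3F4A5.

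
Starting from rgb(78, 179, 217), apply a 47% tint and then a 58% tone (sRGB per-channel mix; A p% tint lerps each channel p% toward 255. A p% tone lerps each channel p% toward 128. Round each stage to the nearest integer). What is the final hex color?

Per channel, c → c + 0.47(255 − c):
  R: 78 + 83.19 = 161.19 → 161
  G: 179 + 35.72 = 214.72 → 215
  B: 217 + 17.86 = 234.86 → 235
After the tint: rgb(161, 215, 235) = #A1D7EB.
Lerp each channel 58% toward 128:
  R: 161 − 19.14 = 141.86 → 142
  G: 215 + 0.58×(128−215) = 215 − 50.46 = 164.54 → 165
  B: 235 + 0.58×(128−235) = 235 − 62.06 = 172.94 → 173
rgb(142, 165, 173) = #8EA5AD.

#8EA5AD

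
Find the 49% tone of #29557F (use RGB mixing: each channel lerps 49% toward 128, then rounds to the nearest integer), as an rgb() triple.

rgb(84, 106, 127)

#29557F is rgb(41, 85, 127).
A 49% tone moves each channel 49% toward 128:
  R: 41 + 42.63 = 83.63 → 84
  G: 85 + 0.49×(128−85) = 85 + 21.07 = 106.07 → 106
  B: 127 + 0.49×(128−127) = 127 + 0.49 = 127.49 → 127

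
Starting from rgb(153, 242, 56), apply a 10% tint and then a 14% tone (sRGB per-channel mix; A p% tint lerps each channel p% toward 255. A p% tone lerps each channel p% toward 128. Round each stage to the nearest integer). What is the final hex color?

Per channel, c → c + 0.1(255 − c):
  R: 153 + 0.1×(255−153) = 153 + 10.2 = 163.2 → 163
  G: 242 + 1.3 = 243.3 → 243
  B: 56 + 19.9 = 75.9 → 76
After the tint: rgb(163, 243, 76) = #A3F34C.
A 14% tone moves each channel 14% toward 128:
  R: 163 − 4.9 = 158.1 → 158
  G: 243 − 16.1 = 226.9 → 227
  B: 76 + 7.28 = 83.28 → 83
rgb(158, 227, 83) = #9EE353.

#9EE353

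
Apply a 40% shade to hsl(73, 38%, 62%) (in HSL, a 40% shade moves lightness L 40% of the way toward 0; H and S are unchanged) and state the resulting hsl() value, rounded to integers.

hsl(73, 38%, 37%)

L moves 40% from 62 toward 0: 62 − 24.8 = 37.2 → 37.
H and S are unchanged.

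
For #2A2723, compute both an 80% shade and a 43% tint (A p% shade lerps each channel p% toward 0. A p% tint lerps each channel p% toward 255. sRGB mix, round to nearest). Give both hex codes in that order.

#2A2723 is rgb(42, 39, 35).
80% shade:
  R: 42 − 33.6 = 8.4 → 8
  G: 39 + 0.8×(0−39) = 39 − 31.2 = 7.8 → 8
  B: 35 − 28 = 7 → 7
  → #080807
43% tint:
  R: 42 + 0.43×(255−42) = 42 + 91.59 = 133.59 → 134
  G: 39 + 92.88 = 131.88 → 132
  B: 35 + 0.43×(255−35) = 35 + 94.6 = 129.6 → 130
  → #868482

#080807, #868482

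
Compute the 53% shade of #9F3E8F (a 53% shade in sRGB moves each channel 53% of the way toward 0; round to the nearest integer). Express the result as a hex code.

#9F3E8F is rgb(159, 62, 143).
Lerp each channel 53% toward 0:
  R: 159 − 84.27 = 74.73 → 75
  G: 62 − 32.86 = 29.14 → 29
  B: 143 + 0.53×(0−143) = 143 − 75.79 = 67.21 → 67
rgb(75, 29, 67) = #4B1D43.

#4B1D43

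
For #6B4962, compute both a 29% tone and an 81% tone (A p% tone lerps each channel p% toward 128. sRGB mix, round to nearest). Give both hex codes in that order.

#71596B, #7C767A

#6B4962 is rgb(107, 73, 98).
29% tone:
  R: 107 + 6.09 = 113.09 → 113
  G: 73 + 15.95 = 88.95 → 89
  B: 98 + 0.29×(128−98) = 98 + 8.7 = 106.7 → 107
  → #71596B
81% tone:
  R: 107 + 0.81×(128−107) = 107 + 17.01 = 124.01 → 124
  G: 73 + 0.81×(128−73) = 73 + 44.55 = 117.55 → 118
  B: 98 + 24.3 = 122.3 → 122
  → #7C767A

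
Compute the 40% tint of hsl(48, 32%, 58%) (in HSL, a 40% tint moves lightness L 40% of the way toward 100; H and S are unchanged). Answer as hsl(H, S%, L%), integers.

L moves 40% from 58 toward 100: 58 + 16.8 = 74.8 → 75.
H and S are unchanged.

hsl(48, 32%, 75%)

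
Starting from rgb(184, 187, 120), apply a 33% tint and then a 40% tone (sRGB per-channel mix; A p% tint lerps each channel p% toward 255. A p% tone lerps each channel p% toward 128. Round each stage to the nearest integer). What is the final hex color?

#afb196

Lerp each channel 33% toward 255:
  R: 184 + 23.43 = 207.43 → 207
  G: 187 + 0.33×(255−187) = 187 + 22.44 = 209.44 → 209
  B: 120 + 0.33×(255−120) = 120 + 44.55 = 164.55 → 165
After the tint: rgb(207, 209, 165) = #cfd1a5.
Per channel, c → c + 0.4(128 − c):
  R: 207 − 31.6 = 175.4 → 175
  G: 209 + 0.4×(128−209) = 209 − 32.4 = 176.6 → 177
  B: 165 + 0.4×(128−165) = 165 − 14.8 = 150.2 → 150
rgb(175, 177, 150) = #afb196.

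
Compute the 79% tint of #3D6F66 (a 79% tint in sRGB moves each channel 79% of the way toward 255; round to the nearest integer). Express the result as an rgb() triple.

#3D6F66 is rgb(61, 111, 102).
Per channel, c → c + 0.79(255 − c):
  R: 61 + 153.26 = 214.26 → 214
  G: 111 + 113.76 = 224.76 → 225
  B: 102 + 0.79×(255−102) = 102 + 120.87 = 222.87 → 223

rgb(214, 225, 223)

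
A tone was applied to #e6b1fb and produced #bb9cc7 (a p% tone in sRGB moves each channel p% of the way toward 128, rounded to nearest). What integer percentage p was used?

42%

#e6b1fb is rgb(230, 177, 251); #bb9cc7 is rgb(187, 156, 199).
On the B channel (widest range): 199 ≈ 251 + (p/100)(128 − 251), so p ≈ 100×(199 − 251)/(128 − 251) = -5200/-123 = 42.28.
p = 42 reproduces all three channels after rounding.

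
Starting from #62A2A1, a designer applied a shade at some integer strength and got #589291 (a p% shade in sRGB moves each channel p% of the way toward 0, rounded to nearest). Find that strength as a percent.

#62A2A1 is rgb(98, 162, 161); #589291 is rgb(88, 146, 145).
On the G channel (widest range): 146 ≈ 162 + (p/100)(0 − 162), so p ≈ 100×(146 − 162)/(0 − 162) = -1600/-162 = 9.88.
p = 10 reproduces all three channels after rounding.

10%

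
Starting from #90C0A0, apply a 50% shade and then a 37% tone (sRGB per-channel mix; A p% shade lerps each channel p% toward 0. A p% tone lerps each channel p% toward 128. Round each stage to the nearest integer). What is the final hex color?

#5D6C62

#90C0A0 is rgb(144, 192, 160).
Lerp each channel 50% toward 0:
  R: 144 − 72 = 72 → 72
  G: 192 + 0.5×(0−192) = 192 − 96 = 96 → 96
  B: 160 + 0.5×(0−160) = 160 − 80 = 80 → 80
After the shade: rgb(72, 96, 80) = #486050.
Per channel, c → c + 0.37(128 − c):
  R: 72 + 0.37×(128−72) = 72 + 20.72 = 92.72 → 93
  G: 96 + 11.84 = 107.84 → 108
  B: 80 + 0.37×(128−80) = 80 + 17.76 = 97.76 → 98
rgb(93, 108, 98) = #5D6C62.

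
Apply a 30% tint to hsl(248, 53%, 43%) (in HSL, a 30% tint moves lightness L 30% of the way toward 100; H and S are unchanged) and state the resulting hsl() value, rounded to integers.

L moves 30% from 43 toward 100: 43 + 17.1 = 60.1 → 60.
H and S are unchanged.

hsl(248, 53%, 60%)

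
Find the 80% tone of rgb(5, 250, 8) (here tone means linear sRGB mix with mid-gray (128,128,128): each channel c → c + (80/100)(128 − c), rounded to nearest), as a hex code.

An 80% tone moves each channel 80% toward 128:
  R: 5 + 98.4 = 103.4 → 103
  G: 250 + 0.8×(128−250) = 250 − 97.6 = 152.4 → 152
  B: 8 + 0.8×(128−8) = 8 + 96 = 104 → 104
rgb(103, 152, 104) = #679868.

#679868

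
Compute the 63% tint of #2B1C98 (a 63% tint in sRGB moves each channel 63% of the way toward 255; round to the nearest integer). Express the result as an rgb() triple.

#2B1C98 is rgb(43, 28, 152).
Lerp each channel 63% toward 255:
  R: 43 + 0.63×(255−43) = 43 + 133.56 = 176.56 → 177
  G: 28 + 143.01 = 171.01 → 171
  B: 152 + 0.63×(255−152) = 152 + 64.89 = 216.89 → 217

rgb(177, 171, 217)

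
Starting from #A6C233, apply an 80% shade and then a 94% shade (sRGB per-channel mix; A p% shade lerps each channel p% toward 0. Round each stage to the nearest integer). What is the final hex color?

#020201

#A6C233 is rgb(166, 194, 51).
Per channel, c → c + 0.8(0 − c):
  R: 166 + 0.8×(0−166) = 166 − 132.8 = 33.2 → 33
  G: 194 + 0.8×(0−194) = 194 − 155.2 = 38.8 → 39
  B: 51 − 40.8 = 10.2 → 10
After the shade: rgb(33, 39, 10) = #21270A.
Lerp each channel 94% toward 0:
  R: 33 + 0.94×(0−33) = 33 − 31.02 = 1.98 → 2
  G: 39 − 36.66 = 2.34 → 2
  B: 10 + 0.94×(0−10) = 10 − 9.4 = 0.6 → 1
rgb(2, 2, 1) = #020201.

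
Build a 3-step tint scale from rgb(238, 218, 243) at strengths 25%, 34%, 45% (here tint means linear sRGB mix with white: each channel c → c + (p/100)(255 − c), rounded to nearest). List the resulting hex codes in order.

25%: (238 + 4.25 = 242.25→242, 218 + 9.25 = 227.25→227, 243 + 3 = 246→246) → #f2e3f6
34%: (238 + 5.78 = 243.78→244, 218 + 12.58 = 230.58→231, 243 + 4.08 = 247.08→247) → #f4e7f7
45%: (238 + 7.65 = 245.65→246, 218 + 16.65 = 234.65→235, 243 + 5.4 = 248.4→248) → #f6ebf8

#f2e3f6, #f4e7f7, #f6ebf8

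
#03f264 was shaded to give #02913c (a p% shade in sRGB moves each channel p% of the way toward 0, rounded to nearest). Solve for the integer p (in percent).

#03f264 is rgb(3, 242, 100); #02913c is rgb(2, 145, 60).
On the G channel (widest range): 145 ≈ 242 + (p/100)(0 − 242), so p ≈ 100×(145 − 242)/(0 − 242) = -9700/-242 = 40.08.
p = 40 reproduces all three channels after rounding.

40%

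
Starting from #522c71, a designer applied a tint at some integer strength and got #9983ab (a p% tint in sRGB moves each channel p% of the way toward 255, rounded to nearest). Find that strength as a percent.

41%

#522c71 is rgb(82, 44, 113); #9983ab is rgb(153, 131, 171).
On the G channel (widest range): 131 ≈ 44 + (p/100)(255 − 44), so p ≈ 100×(131 − 44)/(255 − 44) = 8700/211 = 41.23.
p = 41 reproduces all three channels after rounding.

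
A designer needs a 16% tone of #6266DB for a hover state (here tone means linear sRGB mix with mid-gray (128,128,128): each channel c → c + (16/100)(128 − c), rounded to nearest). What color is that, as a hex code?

#6266DB is rgb(98, 102, 219).
A 16% tone moves each channel 16% toward 128:
  R: 98 + 0.16×(128−98) = 98 + 4.8 = 102.8 → 103
  G: 102 + 0.16×(128−102) = 102 + 4.16 = 106.16 → 106
  B: 219 + 0.16×(128−219) = 219 − 14.56 = 204.44 → 204
rgb(103, 106, 204) = #676ACC.

#676ACC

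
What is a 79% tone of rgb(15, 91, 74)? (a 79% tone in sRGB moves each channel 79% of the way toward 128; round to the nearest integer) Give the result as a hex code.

Per channel, c → c + 0.79(128 − c):
  R: 15 + 0.79×(128−15) = 15 + 89.27 = 104.27 → 104
  G: 91 + 0.79×(128−91) = 91 + 29.23 = 120.23 → 120
  B: 74 + 42.66 = 116.66 → 117
rgb(104, 120, 117) = #687875.

#687875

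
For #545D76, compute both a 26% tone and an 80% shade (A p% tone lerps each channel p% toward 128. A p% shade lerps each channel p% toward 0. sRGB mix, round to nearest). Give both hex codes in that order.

#5F6679, #111318

#545D76 is rgb(84, 93, 118).
26% tone:
  R: 84 + 0.26×(128−84) = 84 + 11.44 = 95.44 → 95
  G: 93 + 0.26×(128−93) = 93 + 9.1 = 102.1 → 102
  B: 118 + 0.26×(128−118) = 118 + 2.6 = 120.6 → 121
  → #5F6679
80% shade:
  R: 84 + 0.8×(0−84) = 84 − 67.2 = 16.8 → 17
  G: 93 + 0.8×(0−93) = 93 − 74.4 = 18.6 → 19
  B: 118 − 94.4 = 23.6 → 24
  → #111318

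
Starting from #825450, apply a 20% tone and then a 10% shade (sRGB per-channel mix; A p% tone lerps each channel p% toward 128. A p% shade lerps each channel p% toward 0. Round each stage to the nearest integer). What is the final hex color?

#825450 is rgb(130, 84, 80).
Lerp each channel 20% toward 128:
  R: 130 + 0.2×(128−130) = 130 − 0.4 = 129.6 → 130
  G: 84 + 0.2×(128−84) = 84 + 8.8 = 92.8 → 93
  B: 80 + 9.6 = 89.6 → 90
After the tone: rgb(130, 93, 90) = #825D5A.
Per channel, c → c + 0.1(0 − c):
  R: 130 − 13 = 117 → 117
  G: 93 − 9.3 = 83.7 → 84
  B: 90 + 0.1×(0−90) = 90 − 9 = 81 → 81
rgb(117, 84, 81) = #755451.

#755451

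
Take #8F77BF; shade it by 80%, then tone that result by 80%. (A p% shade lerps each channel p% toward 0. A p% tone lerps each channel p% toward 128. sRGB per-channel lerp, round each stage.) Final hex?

#6C6B6E

#8F77BF is rgb(143, 119, 191).
An 80% shade moves each channel 80% toward 0:
  R: 143 − 114.4 = 28.6 → 29
  G: 119 + 0.8×(0−119) = 119 − 95.2 = 23.8 → 24
  B: 191 − 152.8 = 38.2 → 38
After the shade: rgb(29, 24, 38) = #1D1826.
An 80% tone moves each channel 80% toward 128:
  R: 29 + 79.2 = 108.2 → 108
  G: 24 + 83.2 = 107.2 → 107
  B: 38 + 72 = 110 → 110
rgb(108, 107, 110) = #6C6B6E.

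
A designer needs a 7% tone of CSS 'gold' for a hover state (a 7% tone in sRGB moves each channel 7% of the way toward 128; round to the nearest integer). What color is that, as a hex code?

CSS gold is rgb(255, 215, 0).
Lerp each channel 7% toward 128:
  R: 255 + 0.07×(128−255) = 255 − 8.89 = 246.11 → 246
  G: 215 − 6.09 = 208.91 → 209
  B: 0 + 8.96 = 8.96 → 9
rgb(246, 209, 9) = #F6D109.

#F6D109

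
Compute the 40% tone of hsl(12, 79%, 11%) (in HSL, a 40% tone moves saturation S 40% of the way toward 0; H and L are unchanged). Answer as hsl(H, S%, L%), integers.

hsl(12, 47%, 11%)

S moves 40% from 79 toward 0: 79 − 31.6 = 47.4 → 47.
H and L are unchanged.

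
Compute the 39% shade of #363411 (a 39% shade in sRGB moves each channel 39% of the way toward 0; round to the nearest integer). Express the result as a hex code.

#363411 is rgb(54, 52, 17).
A 39% shade moves each channel 39% toward 0:
  R: 54 + 0.39×(0−54) = 54 − 21.06 = 32.94 → 33
  G: 52 − 20.28 = 31.72 → 32
  B: 17 − 6.63 = 10.37 → 10
rgb(33, 32, 10) = #21200a.

#21200a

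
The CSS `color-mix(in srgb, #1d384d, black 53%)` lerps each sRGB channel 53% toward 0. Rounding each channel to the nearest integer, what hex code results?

#1d384d is rgb(29, 56, 77).
A 53% shade moves each channel 53% toward 0:
  R: 29 − 15.37 = 13.63 → 14
  G: 56 − 29.68 = 26.32 → 26
  B: 77 + 0.53×(0−77) = 77 − 40.81 = 36.19 → 36
rgb(14, 26, 36) = #0e1a24.

#0e1a24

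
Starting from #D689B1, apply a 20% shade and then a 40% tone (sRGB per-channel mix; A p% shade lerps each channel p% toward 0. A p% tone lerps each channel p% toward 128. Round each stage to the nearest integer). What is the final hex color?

#9A7588

#D689B1 is rgb(214, 137, 177).
Per channel, c → c + 0.2(0 − c):
  R: 214 + 0.2×(0−214) = 214 − 42.8 = 171.2 → 171
  G: 137 − 27.4 = 109.6 → 110
  B: 177 − 35.4 = 141.6 → 142
After the shade: rgb(171, 110, 142) = #AB6E8E.
Lerp each channel 40% toward 128:
  R: 171 − 17.2 = 153.8 → 154
  G: 110 + 0.4×(128−110) = 110 + 7.2 = 117.2 → 117
  B: 142 − 5.6 = 136.4 → 136
rgb(154, 117, 136) = #9A7588.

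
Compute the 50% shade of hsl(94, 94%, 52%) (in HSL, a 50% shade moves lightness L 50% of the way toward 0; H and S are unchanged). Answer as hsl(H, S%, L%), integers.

L moves 50% from 52 toward 0: 52 − 26 = 26 → 26.
H and S are unchanged.

hsl(94, 94%, 26%)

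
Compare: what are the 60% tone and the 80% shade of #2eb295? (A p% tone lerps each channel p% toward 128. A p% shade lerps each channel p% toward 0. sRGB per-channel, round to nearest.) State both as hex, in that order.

#5f9488, #09241e

#2eb295 is rgb(46, 178, 149).
60% tone:
  R: 46 + 0.6×(128−46) = 46 + 49.2 = 95.2 → 95
  G: 178 + 0.6×(128−178) = 178 − 30 = 148 → 148
  B: 149 − 12.6 = 136.4 → 136
  → #5f9488
80% shade:
  R: 46 + 0.8×(0−46) = 46 − 36.8 = 9.2 → 9
  G: 178 − 142.4 = 35.6 → 36
  B: 149 − 119.2 = 29.8 → 30
  → #09241e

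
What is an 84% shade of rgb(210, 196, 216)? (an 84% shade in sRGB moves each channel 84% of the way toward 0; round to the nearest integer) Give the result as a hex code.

Per channel, c → c + 0.84(0 − c):
  R: 210 − 176.4 = 33.6 → 34
  G: 196 − 164.64 = 31.36 → 31
  B: 216 − 181.44 = 34.56 → 35
rgb(34, 31, 35) = #221F23.

#221F23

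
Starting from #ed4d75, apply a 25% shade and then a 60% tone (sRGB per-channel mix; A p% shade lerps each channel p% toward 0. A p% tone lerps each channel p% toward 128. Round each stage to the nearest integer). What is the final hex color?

#946470

#ed4d75 is rgb(237, 77, 117).
A 25% shade moves each channel 25% toward 0:
  R: 237 + 0.25×(0−237) = 237 − 59.25 = 177.75 → 178
  G: 77 + 0.25×(0−77) = 77 − 19.25 = 57.75 → 58
  B: 117 − 29.25 = 87.75 → 88
After the shade: rgb(178, 58, 88) = #b23a58.
Lerp each channel 60% toward 128:
  R: 178 + 0.6×(128−178) = 178 − 30 = 148 → 148
  G: 58 + 0.6×(128−58) = 58 + 42 = 100 → 100
  B: 88 + 24 = 112 → 112
rgb(148, 100, 112) = #946470.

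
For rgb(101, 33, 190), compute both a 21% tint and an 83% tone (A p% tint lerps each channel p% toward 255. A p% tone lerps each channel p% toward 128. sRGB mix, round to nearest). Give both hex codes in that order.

21% tint:
  R: 101 + 0.21×(255−101) = 101 + 32.34 = 133.34 → 133
  G: 33 + 0.21×(255−33) = 33 + 46.62 = 79.62 → 80
  B: 190 + 0.21×(255−190) = 190 + 13.65 = 203.65 → 204
  → #8550cc
83% tone:
  R: 101 + 22.41 = 123.41 → 123
  G: 33 + 0.83×(128−33) = 33 + 78.85 = 111.85 → 112
  B: 190 − 51.46 = 138.54 → 139
  → #7b708b

#8550cc, #7b708b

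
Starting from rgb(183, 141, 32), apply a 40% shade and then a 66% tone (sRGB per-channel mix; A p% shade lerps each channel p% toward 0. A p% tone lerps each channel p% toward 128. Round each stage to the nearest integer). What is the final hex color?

#7A715B

Lerp each channel 40% toward 0:
  R: 183 + 0.4×(0−183) = 183 − 73.2 = 109.8 → 110
  G: 141 − 56.4 = 84.6 → 85
  B: 32 + 0.4×(0−32) = 32 − 12.8 = 19.2 → 19
After the shade: rgb(110, 85, 19) = #6E5513.
A 66% tone moves each channel 66% toward 128:
  R: 110 + 0.66×(128−110) = 110 + 11.88 = 121.88 → 122
  G: 85 + 0.66×(128−85) = 85 + 28.38 = 113.38 → 113
  B: 19 + 71.94 = 90.94 → 91
rgb(122, 113, 91) = #7A715B.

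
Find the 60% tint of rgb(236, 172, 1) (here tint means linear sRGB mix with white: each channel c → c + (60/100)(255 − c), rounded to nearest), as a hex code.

#F7DE99

Lerp each channel 60% toward 255:
  R: 236 + 11.4 = 247.4 → 247
  G: 172 + 0.6×(255−172) = 172 + 49.8 = 221.8 → 222
  B: 1 + 0.6×(255−1) = 1 + 152.4 = 153.4 → 153
rgb(247, 222, 153) = #F7DE99.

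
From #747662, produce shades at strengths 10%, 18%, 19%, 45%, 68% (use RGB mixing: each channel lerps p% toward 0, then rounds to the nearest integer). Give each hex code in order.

#747662 is rgb(116, 118, 98).
10%: (116 − 11.6 = 104.4→104, 118 − 11.8 = 106.2→106, 98 − 9.8 = 88.2→88) → #686a58
18%: (116 − 20.88 = 95.12→95, 118 − 21.24 = 96.76→97, 98 − 17.64 = 80.36→80) → #5f6150
19%: (116 − 22.04 = 93.96→94, 118 − 22.42 = 95.58→96, 98 − 18.62 = 79.38→79) → #5e604f
45%: (116 − 52.2 = 63.8→64, 118 − 53.1 = 64.9→65, 98 − 44.1 = 53.9→54) → #404136
68%: (116 − 78.88 = 37.12→37, 118 − 80.24 = 37.76→38, 98 − 66.64 = 31.36→31) → #25261f

#686a58, #5f6150, #5e604f, #404136, #25261f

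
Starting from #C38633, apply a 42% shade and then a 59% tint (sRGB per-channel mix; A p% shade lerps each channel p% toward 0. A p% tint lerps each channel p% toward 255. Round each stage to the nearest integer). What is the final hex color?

#C38633 is rgb(195, 134, 51).
Per channel, c → c + 0.42(0 − c):
  R: 195 + 0.42×(0−195) = 195 − 81.9 = 113.1 → 113
  G: 134 + 0.42×(0−134) = 134 − 56.28 = 77.72 → 78
  B: 51 − 21.42 = 29.58 → 30
After the shade: rgb(113, 78, 30) = #714E1E.
Per channel, c → c + 0.59(255 − c):
  R: 113 + 83.78 = 196.78 → 197
  G: 78 + 0.59×(255−78) = 78 + 104.43 = 182.43 → 182
  B: 30 + 0.59×(255−30) = 30 + 132.75 = 162.75 → 163
rgb(197, 182, 163) = #C5B6A3.

#C5B6A3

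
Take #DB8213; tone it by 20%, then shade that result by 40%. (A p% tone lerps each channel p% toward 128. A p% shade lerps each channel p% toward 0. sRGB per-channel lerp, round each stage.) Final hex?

#DB8213 is rgb(219, 130, 19).
Lerp each channel 20% toward 128:
  R: 219 − 18.2 = 200.8 → 201
  G: 130 + 0.2×(128−130) = 130 − 0.4 = 129.6 → 130
  B: 19 + 0.2×(128−19) = 19 + 21.8 = 40.8 → 41
After the tone: rgb(201, 130, 41) = #C98229.
Per channel, c → c + 0.4(0 − c):
  R: 201 + 0.4×(0−201) = 201 − 80.4 = 120.6 → 121
  G: 130 + 0.4×(0−130) = 130 − 52 = 78 → 78
  B: 41 + 0.4×(0−41) = 41 − 16.4 = 24.6 → 25
rgb(121, 78, 25) = #794E19.

#794E19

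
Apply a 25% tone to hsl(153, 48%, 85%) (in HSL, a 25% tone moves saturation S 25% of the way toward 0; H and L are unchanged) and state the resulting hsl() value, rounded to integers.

hsl(153, 36%, 85%)

S moves 25% from 48 toward 0: 48 − 12 = 36 → 36.
H and L are unchanged.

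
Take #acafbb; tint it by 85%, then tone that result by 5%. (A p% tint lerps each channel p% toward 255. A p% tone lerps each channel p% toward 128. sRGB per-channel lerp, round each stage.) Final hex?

#acafbb is rgb(172, 175, 187).
An 85% tint moves each channel 85% toward 255:
  R: 172 + 70.55 = 242.55 → 243
  G: 175 + 68 = 243 → 243
  B: 187 + 57.8 = 244.8 → 245
After the tint: rgb(243, 243, 245) = #f3f3f5.
A 5% tone moves each channel 5% toward 128:
  R: 243 − 5.75 = 237.25 → 237
  G: 243 + 0.05×(128−243) = 243 − 5.75 = 237.25 → 237
  B: 245 − 5.85 = 239.15 → 239
rgb(237, 237, 239) = #ededef.

#ededef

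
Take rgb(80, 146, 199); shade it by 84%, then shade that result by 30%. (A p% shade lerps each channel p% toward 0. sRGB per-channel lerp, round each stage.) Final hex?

Lerp each channel 84% toward 0:
  R: 80 − 67.2 = 12.8 → 13
  G: 146 − 122.64 = 23.36 → 23
  B: 199 − 167.16 = 31.84 → 32
After the shade: rgb(13, 23, 32) = #0D1720.
Per channel, c → c + 0.3(0 − c):
  R: 13 + 0.3×(0−13) = 13 − 3.9 = 9.1 → 9
  G: 23 − 6.9 = 16.1 → 16
  B: 32 + 0.3×(0−32) = 32 − 9.6 = 22.4 → 22
rgb(9, 16, 22) = #091016.

#091016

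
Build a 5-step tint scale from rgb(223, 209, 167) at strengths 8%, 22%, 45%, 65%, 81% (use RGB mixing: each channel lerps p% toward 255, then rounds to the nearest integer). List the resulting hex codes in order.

#e2d5ae, #e6dbba, #ede6cf, #f4efe0, #f9f6ee

8%: (223 + 2.56 = 225.56→226, 209 + 3.68 = 212.68→213, 167 + 7.04 = 174.04→174) → #e2d5ae
22%: (223 + 7.04 = 230.04→230, 209 + 10.12 = 219.12→219, 167 + 19.36 = 186.36→186) → #e6dbba
45%: (223 + 14.4 = 237.4→237, 209 + 20.7 = 229.7→230, 167 + 39.6 = 206.6→207) → #ede6cf
65%: (223 + 20.8 = 243.8→244, 209 + 29.9 = 238.9→239, 167 + 57.2 = 224.2→224) → #f4efe0
81%: (223 + 25.92 = 248.92→249, 209 + 37.26 = 246.26→246, 167 + 71.28 = 238.28→238) → #f9f6ee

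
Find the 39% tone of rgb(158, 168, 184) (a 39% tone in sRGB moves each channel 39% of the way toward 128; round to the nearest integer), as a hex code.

A 39% tone moves each channel 39% toward 128:
  R: 158 + 0.39×(128−158) = 158 − 11.7 = 146.3 → 146
  G: 168 + 0.39×(128−168) = 168 − 15.6 = 152.4 → 152
  B: 184 + 0.39×(128−184) = 184 − 21.84 = 162.16 → 162
rgb(146, 152, 162) = #9298A2.

#9298A2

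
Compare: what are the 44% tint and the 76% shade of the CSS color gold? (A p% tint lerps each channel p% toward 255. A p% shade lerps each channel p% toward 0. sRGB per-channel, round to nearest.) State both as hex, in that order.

#FFE970, #3D3400

CSS gold is rgb(255, 215, 0).
44% tint:
  R: 255 + 0 = 255 → 255
  G: 215 + 0.44×(255−215) = 215 + 17.6 = 232.6 → 233
  B: 0 + 112.2 = 112.2 → 112
  → #FFE970
76% shade:
  R: 255 − 193.8 = 61.2 → 61
  G: 215 − 163.4 = 51.6 → 52
  B: 0 + 0.76×(0−0) = 0 + 0 = 0 → 0
  → #3D3400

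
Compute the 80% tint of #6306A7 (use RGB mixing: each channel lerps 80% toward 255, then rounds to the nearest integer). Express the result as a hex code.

#6306A7 is rgb(99, 6, 167).
An 80% tint moves each channel 80% toward 255:
  R: 99 + 0.8×(255−99) = 99 + 124.8 = 223.8 → 224
  G: 6 + 0.8×(255−6) = 6 + 199.2 = 205.2 → 205
  B: 167 + 0.8×(255−167) = 167 + 70.4 = 237.4 → 237
rgb(224, 205, 237) = #E0CDED.

#E0CDED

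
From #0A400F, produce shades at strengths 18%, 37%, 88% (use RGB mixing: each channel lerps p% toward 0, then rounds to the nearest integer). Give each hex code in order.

#0A400F is rgb(10, 64, 15).
18%: (10 − 1.8 = 8.2→8, 64 − 11.52 = 52.48→52, 15 − 2.7 = 12.3→12) → #08340C
37%: (10 − 3.7 = 6.3→6, 64 − 23.68 = 40.32→40, 15 − 5.55 = 9.45→9) → #062809
88%: (10 − 8.8 = 1.2→1, 64 − 56.32 = 7.68→8, 15 − 13.2 = 1.8→2) → #010802

#08340C, #062809, #010802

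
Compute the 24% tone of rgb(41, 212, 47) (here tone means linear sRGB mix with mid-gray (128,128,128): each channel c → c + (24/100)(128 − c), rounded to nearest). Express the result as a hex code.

#3EC042

Lerp each channel 24% toward 128:
  R: 41 + 0.24×(128−41) = 41 + 20.88 = 61.88 → 62
  G: 212 + 0.24×(128−212) = 212 − 20.16 = 191.84 → 192
  B: 47 + 0.24×(128−47) = 47 + 19.44 = 66.44 → 66
rgb(62, 192, 66) = #3EC042.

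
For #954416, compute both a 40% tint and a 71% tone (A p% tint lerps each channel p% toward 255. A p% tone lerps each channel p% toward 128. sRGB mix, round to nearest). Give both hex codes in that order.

#954416 is rgb(149, 68, 22).
40% tint:
  R: 149 + 42.4 = 191.4 → 191
  G: 68 + 74.8 = 142.8 → 143
  B: 22 + 93.2 = 115.2 → 115
  → #BF8F73
71% tone:
  R: 149 + 0.71×(128−149) = 149 − 14.91 = 134.09 → 134
  G: 68 + 0.71×(128−68) = 68 + 42.6 = 110.6 → 111
  B: 22 + 75.26 = 97.26 → 97
  → #866F61

#BF8F73, #866F61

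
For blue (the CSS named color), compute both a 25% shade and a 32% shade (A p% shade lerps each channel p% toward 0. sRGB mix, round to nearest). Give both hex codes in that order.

CSS blue is rgb(0, 0, 255).
25% shade:
  R: 0 + 0 = 0 → 0
  G: 0 + 0.25×(0−0) = 0 + 0 = 0 → 0
  B: 255 − 63.75 = 191.25 → 191
  → #0000BF
32% shade:
  R: 0 + 0.32×(0−0) = 0 + 0 = 0 → 0
  G: 0 + 0 = 0 → 0
  B: 255 − 81.6 = 173.4 → 173
  → #0000AD

#0000BF, #0000AD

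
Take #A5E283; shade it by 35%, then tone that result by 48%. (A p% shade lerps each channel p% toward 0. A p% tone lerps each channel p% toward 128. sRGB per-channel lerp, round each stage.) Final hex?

#A5E283 is rgb(165, 226, 131).
Per channel, c → c + 0.35(0 − c):
  R: 165 + 0.35×(0−165) = 165 − 57.75 = 107.25 → 107
  G: 226 − 79.1 = 146.9 → 147
  B: 131 + 0.35×(0−131) = 131 − 45.85 = 85.15 → 85
After the shade: rgb(107, 147, 85) = #6B9355.
Per channel, c → c + 0.48(128 − c):
  R: 107 + 0.48×(128−107) = 107 + 10.08 = 117.08 → 117
  G: 147 + 0.48×(128−147) = 147 − 9.12 = 137.88 → 138
  B: 85 + 20.64 = 105.64 → 106
rgb(117, 138, 106) = #758A6A.

#758A6A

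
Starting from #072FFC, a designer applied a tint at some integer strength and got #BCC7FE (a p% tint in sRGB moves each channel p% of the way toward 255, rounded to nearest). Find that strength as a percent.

73%

#072FFC is rgb(7, 47, 252); #BCC7FE is rgb(188, 199, 254).
On the R channel (widest range): 188 ≈ 7 + (p/100)(255 − 7), so p ≈ 100×(188 − 7)/(255 − 7) = 18100/248 = 72.98.
p = 73 reproduces all three channels after rounding.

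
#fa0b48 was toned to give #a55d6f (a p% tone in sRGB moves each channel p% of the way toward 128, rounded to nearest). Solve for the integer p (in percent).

#fa0b48 is rgb(250, 11, 72); #a55d6f is rgb(165, 93, 111).
On the R channel (widest range): 165 ≈ 250 + (p/100)(128 − 250), so p ≈ 100×(165 − 250)/(128 − 250) = -8500/-122 = 69.67.
p = 70 reproduces all three channels after rounding.

70%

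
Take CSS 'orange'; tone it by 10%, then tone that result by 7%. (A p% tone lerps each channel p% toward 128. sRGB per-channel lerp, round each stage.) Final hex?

CSS orange is rgb(255, 165, 0).
Lerp each channel 10% toward 128:
  R: 255 + 0.1×(128−255) = 255 − 12.7 = 242.3 → 242
  G: 165 + 0.1×(128−165) = 165 − 3.7 = 161.3 → 161
  B: 0 + 0.1×(128−0) = 0 + 12.8 = 12.8 → 13
After the tone: rgb(242, 161, 13) = #F2A10D.
Lerp each channel 7% toward 128:
  R: 242 + 0.07×(128−242) = 242 − 7.98 = 234.02 → 234
  G: 161 − 2.31 = 158.69 → 159
  B: 13 + 0.07×(128−13) = 13 + 8.05 = 21.05 → 21
rgb(234, 159, 21) = #EA9F15.

#EA9F15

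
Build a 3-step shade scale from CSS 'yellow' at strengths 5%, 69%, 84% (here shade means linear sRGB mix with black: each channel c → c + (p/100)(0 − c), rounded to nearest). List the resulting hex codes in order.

CSS yellow is rgb(255, 255, 0).
5%: (255 − 12.75 = 242.25→242, 255 − 12.75 = 242.25→242, 0→0) → #F2F200
69%: (255 − 175.95 = 79.05→79, 255 − 175.95 = 79.05→79, 0→0) → #4F4F00
84%: (255 − 214.2 = 40.8→41, 255 − 214.2 = 40.8→41, 0→0) → #292900

#F2F200, #4F4F00, #292900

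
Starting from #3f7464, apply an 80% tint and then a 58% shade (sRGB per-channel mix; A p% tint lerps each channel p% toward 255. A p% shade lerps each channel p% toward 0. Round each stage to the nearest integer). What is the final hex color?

#5b5f5e

#3f7464 is rgb(63, 116, 100).
Lerp each channel 80% toward 255:
  R: 63 + 0.8×(255−63) = 63 + 153.6 = 216.6 → 217
  G: 116 + 111.2 = 227.2 → 227
  B: 100 + 0.8×(255−100) = 100 + 124 = 224 → 224
After the tint: rgb(217, 227, 224) = #d9e3e0.
A 58% shade moves each channel 58% toward 0:
  R: 217 + 0.58×(0−217) = 217 − 125.86 = 91.14 → 91
  G: 227 − 131.66 = 95.34 → 95
  B: 224 + 0.58×(0−224) = 224 − 129.92 = 94.08 → 94
rgb(91, 95, 94) = #5b5f5e.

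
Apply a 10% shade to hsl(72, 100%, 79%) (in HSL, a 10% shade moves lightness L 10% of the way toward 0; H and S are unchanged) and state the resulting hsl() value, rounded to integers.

hsl(72, 100%, 71%)

L moves 10% from 79 toward 0: 79 − 7.9 = 71.1 → 71.
H and S are unchanged.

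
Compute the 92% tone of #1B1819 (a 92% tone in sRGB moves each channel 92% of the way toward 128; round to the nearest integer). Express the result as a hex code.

#787878

#1B1819 is rgb(27, 24, 25).
Lerp each channel 92% toward 128:
  R: 27 + 0.92×(128−27) = 27 + 92.92 = 119.92 → 120
  G: 24 + 0.92×(128−24) = 24 + 95.68 = 119.68 → 120
  B: 25 + 94.76 = 119.76 → 120
rgb(120, 120, 120) = #787878.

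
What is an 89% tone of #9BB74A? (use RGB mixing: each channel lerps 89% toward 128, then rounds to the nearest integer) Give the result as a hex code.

#83867A

#9BB74A is rgb(155, 183, 74).
An 89% tone moves each channel 89% toward 128:
  R: 155 − 24.03 = 130.97 → 131
  G: 183 + 0.89×(128−183) = 183 − 48.95 = 134.05 → 134
  B: 74 + 0.89×(128−74) = 74 + 48.06 = 122.06 → 122
rgb(131, 134, 122) = #83867A.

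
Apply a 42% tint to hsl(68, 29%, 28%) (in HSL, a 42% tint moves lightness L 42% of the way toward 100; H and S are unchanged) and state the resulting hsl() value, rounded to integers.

hsl(68, 29%, 58%)

L moves 42% from 28 toward 100: 28 + 30.24 = 58.24 → 58.
H and S are unchanged.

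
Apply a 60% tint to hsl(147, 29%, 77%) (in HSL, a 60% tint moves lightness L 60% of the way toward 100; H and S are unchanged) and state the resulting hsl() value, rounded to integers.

L moves 60% from 77 toward 100: 77 + 13.8 = 90.8 → 91.
H and S are unchanged.

hsl(147, 29%, 91%)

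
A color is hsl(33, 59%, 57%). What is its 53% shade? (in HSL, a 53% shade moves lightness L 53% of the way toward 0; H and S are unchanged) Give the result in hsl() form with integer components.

hsl(33, 59%, 27%)

L moves 53% from 57 toward 0: 57 − 30.21 = 26.79 → 27.
H and S are unchanged.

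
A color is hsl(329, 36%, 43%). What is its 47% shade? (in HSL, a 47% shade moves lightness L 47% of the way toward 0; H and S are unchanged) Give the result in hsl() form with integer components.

L moves 47% from 43 toward 0: 43 − 20.21 = 22.79 → 23.
H and S are unchanged.

hsl(329, 36%, 23%)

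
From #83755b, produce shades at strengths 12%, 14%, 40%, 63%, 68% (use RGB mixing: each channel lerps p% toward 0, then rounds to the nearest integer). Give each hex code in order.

#736750, #71654e, #4f4637, #302b22, #2a251d

#83755b is rgb(131, 117, 91).
12%: (131 − 15.72 = 115.28→115, 117 − 14.04 = 102.96→103, 91 − 10.92 = 80.08→80) → #736750
14%: (131 − 18.34 = 112.66→113, 117 − 16.38 = 100.62→101, 91 − 12.74 = 78.26→78) → #71654e
40%: (131 − 52.4 = 78.6→79, 117 − 46.8 = 70.2→70, 91 − 36.4 = 54.6→55) → #4f4637
63%: (131 − 82.53 = 48.47→48, 117 − 73.71 = 43.29→43, 91 − 57.33 = 33.67→34) → #302b22
68%: (131 − 89.08 = 41.92→42, 117 − 79.56 = 37.44→37, 91 − 61.88 = 29.12→29) → #2a251d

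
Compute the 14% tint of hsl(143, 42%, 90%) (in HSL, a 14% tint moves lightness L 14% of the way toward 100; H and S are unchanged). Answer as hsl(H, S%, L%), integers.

L moves 14% from 90 toward 100: 90 + 1.4 = 91.4 → 91.
H and S are unchanged.

hsl(143, 42%, 91%)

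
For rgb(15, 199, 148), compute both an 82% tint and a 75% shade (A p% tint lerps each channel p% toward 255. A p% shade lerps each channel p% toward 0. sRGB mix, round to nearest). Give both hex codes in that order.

82% tint:
  R: 15 + 196.8 = 211.8 → 212
  G: 199 + 45.92 = 244.92 → 245
  B: 148 + 87.74 = 235.74 → 236
  → #d4f5ec
75% shade:
  R: 15 − 11.25 = 3.75 → 4
  G: 199 − 149.25 = 49.75 → 50
  B: 148 − 111 = 37 → 37
  → #043225

#d4f5ec, #043225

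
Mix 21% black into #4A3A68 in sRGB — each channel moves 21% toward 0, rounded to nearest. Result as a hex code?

#4A3A68 is rgb(74, 58, 104).
Lerp each channel 21% toward 0:
  R: 74 + 0.21×(0−74) = 74 − 15.54 = 58.46 → 58
  G: 58 − 12.18 = 45.82 → 46
  B: 104 + 0.21×(0−104) = 104 − 21.84 = 82.16 → 82
rgb(58, 46, 82) = #3A2E52.

#3A2E52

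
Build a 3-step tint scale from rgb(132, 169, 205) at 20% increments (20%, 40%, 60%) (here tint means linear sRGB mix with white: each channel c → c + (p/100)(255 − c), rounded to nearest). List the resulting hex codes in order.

20%: (132 + 24.6 = 156.6→157, 169 + 17.2 = 186.2→186, 205 + 10 = 215→215) → #9DBAD7
40%: (132 + 49.2 = 181.2→181, 169 + 34.4 = 203.4→203, 205 + 20 = 225→225) → #B5CBE1
60%: (132 + 73.8 = 205.8→206, 169 + 51.6 = 220.6→221, 205 + 30 = 235→235) → #CEDDEB

#9DBAD7, #B5CBE1, #CEDDEB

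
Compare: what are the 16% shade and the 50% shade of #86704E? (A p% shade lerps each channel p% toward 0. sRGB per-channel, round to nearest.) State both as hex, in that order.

#715E42, #433827

#86704E is rgb(134, 112, 78).
16% shade:
  R: 134 + 0.16×(0−134) = 134 − 21.44 = 112.56 → 113
  G: 112 + 0.16×(0−112) = 112 − 17.92 = 94.08 → 94
  B: 78 − 12.48 = 65.52 → 66
  → #715E42
50% shade:
  R: 134 − 67 = 67 → 67
  G: 112 + 0.5×(0−112) = 112 − 56 = 56 → 56
  B: 78 + 0.5×(0−78) = 78 − 39 = 39 → 39
  → #433827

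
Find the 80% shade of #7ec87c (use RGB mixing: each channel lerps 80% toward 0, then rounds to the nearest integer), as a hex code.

#192819

#7ec87c is rgb(126, 200, 124).
An 80% shade moves each channel 80% toward 0:
  R: 126 − 100.8 = 25.2 → 25
  G: 200 + 0.8×(0−200) = 200 − 160 = 40 → 40
  B: 124 − 99.2 = 24.8 → 25
rgb(25, 40, 25) = #192819.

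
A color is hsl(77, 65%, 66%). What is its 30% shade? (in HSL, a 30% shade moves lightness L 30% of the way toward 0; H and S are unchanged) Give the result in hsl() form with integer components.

hsl(77, 65%, 46%)

L moves 30% from 66 toward 0: 66 − 19.8 = 46.2 → 46.
H and S are unchanged.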